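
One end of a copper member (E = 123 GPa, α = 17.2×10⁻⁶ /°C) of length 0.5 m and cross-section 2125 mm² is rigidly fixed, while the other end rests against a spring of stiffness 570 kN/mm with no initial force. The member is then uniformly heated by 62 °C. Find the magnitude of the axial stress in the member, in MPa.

σ ≈ 68.4 MPa (compressive)

If the spring were absent the member would lengthen by αΔT L = 17.2×10⁻⁶ × 62 × 500 = 0.5332 mm.
With a force P in the spring, the elastic change of the member is PL/(AE) and that of the spring is P/k; compatibility requires their sum to equal δ_free.
So P = δ_free / [L/(AE) + 1/k] = 0.5332 / [ 500/(2125×123×10³) + 1/(570×10³) ].
P = 0.5332 / 3.667×10⁻⁶ = 145400 N.
σ = P/A = 145400/2125 = 68.42 MPa.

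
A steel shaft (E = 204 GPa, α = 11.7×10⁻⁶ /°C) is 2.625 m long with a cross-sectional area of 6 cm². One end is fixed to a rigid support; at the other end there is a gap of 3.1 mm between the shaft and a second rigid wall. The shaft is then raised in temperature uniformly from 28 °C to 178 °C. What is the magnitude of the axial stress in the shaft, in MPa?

σ ≈ 117 MPa (compressive)

Free thermal elongation = αΔT L = 11.7×10⁻⁶ × 150 × 2625 = 4.607 mm.
The gap closes (δ_free > 3.1 mm) and the wall then resists a further 4.607 − 3.1 = 1.507 mm of expansion.
So σ = E(δ_free − g)/L = 204×10³ × 1.507/2625 = 117.1 MPa.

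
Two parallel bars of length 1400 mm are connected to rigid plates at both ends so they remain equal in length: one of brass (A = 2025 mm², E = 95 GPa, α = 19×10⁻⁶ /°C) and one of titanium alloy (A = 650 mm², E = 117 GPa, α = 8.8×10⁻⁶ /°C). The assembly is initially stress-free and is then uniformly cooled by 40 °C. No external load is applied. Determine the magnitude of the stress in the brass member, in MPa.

The brass has the larger α, so on cooling it would change length more than the titanium alloy if both were free. The rigid plates force a common final length, so the brass is put into tension and the titanium alloy into compression, with equal and opposite forces P (no external load).
Equating the net (thermal + elastic) strains gives |α₁ − α₂|·ΔT = P·[1/(A₁E₁) + 1/(A₂E₂)].
|α₁ − α₂|·ΔT = 10.2×10⁻⁶ × 40 = 0.000408.
1/(A₁E₁) + 1/(A₂E₂) = 1/(2025×95×10³) + 1/(650×117×10³) = 1.835×10⁻⁸ N⁻¹.
So P = 0.000408 / 1.835×10⁻⁸ = 22.24 kN.
σ_{brass} = P/A₁ = 22240/2025 = 10.98 MPa, tensile.

σ ≈ 11 MPa (tensile)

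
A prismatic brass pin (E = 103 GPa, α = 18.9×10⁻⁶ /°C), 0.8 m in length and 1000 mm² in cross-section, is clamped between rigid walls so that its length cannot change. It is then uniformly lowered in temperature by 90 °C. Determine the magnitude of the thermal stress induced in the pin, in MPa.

Because both ends are immovable the net strain is zero, and the suppressed thermal strain is αΔT = 18.9×10⁻⁶ × 90 = 1701×10⁻⁶.
The stress required to suppress this strain is σ = Eε = 103×10³ × 1701×10⁻⁶ = 175.2 MPa, tensile since the pin is trying to contract.

σ ≈ 175 MPa (tensile)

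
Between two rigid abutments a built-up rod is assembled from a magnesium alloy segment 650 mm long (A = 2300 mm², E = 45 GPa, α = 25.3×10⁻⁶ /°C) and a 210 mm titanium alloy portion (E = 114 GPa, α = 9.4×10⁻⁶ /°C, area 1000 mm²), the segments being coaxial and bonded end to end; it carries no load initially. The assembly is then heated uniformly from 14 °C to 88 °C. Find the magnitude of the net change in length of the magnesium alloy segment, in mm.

Free thermal expansion of the whole bar: Σ αᵢΔT Lᵢ = 25.3×10⁻⁶×74×650 + 9.4×10⁻⁶×74×210 = 1.363 mm.
Since the ends are fixed, an axial force P builds up, equal in every segment, with P · Σ Lᵢ/(AᵢEᵢ) = δ_free.
Σ Lᵢ/(AᵢEᵢ) = 650/(2300×45×10³) + 210/(1000×114×10³) = 8.122×10⁻⁶ mm/N.
So P = 1.363 / 8.122×10⁻⁶ = 167.8 kN, compressive.
For the magnesium alloy segment, free thermal change = 25.3×10⁻⁶×74×650 = 1.217 mm and elastic change from P = 167800×650/(2300×45×10³) = 1.054 mm; these oppose, so the net change is 0.163 mm (segment lengthens).

|ΔL| ≈ 0.163 mm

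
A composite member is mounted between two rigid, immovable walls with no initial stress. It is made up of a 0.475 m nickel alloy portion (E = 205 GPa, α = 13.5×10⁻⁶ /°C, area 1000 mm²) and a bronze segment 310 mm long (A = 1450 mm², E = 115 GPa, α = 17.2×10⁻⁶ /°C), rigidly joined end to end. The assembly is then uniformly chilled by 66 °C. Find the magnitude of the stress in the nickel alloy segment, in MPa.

σ ≈ 186 MPa (tensile)

Free thermal contraction of the whole bar: Σ αᵢΔT Lᵢ = 13.5×10⁻⁶×66×475 + 17.2×10⁻⁶×66×310 = 0.7751 mm.
Since the ends are fixed, an axial force P builds up, equal in every segment, with P · Σ Lᵢ/(AᵢEᵢ) = δ_free.
Σ Lᵢ/(AᵢEᵢ) = 475/(1000×205×10³) + 310/(1450×115×10³) = 4.176×10⁻⁶ mm/N.
P = 0.7751 / 4.176×10⁻⁶ = 185600 N = 185.6 kN, tensile.
σ_{nickel alloy} = P / A = 185600 / 1000 = 185.6 MPa.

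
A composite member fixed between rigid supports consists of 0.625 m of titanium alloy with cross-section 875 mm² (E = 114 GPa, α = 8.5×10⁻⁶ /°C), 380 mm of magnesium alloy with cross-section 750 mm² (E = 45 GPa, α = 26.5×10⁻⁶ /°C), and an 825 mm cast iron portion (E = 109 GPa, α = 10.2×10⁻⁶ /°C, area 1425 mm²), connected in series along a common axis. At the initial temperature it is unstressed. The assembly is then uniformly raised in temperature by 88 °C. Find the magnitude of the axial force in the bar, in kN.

P ≈ 91.7 kN (compressive)

With the walls removed the bar would change length by δ_free = Σ αᵢΔT Lᵢ = 8.5×10⁻⁶×88×625 + 26.5×10⁻⁶×88×380 + 10.2×10⁻⁶×88×825 = 2.094 mm.
Since the ends are fixed, an axial force P builds up, equal in every segment, with P · Σ Lᵢ/(AᵢEᵢ) = δ_free.
The series flexibility is Σ Lᵢ/(AᵢEᵢ) = 625/(875×114×10³) + 380/(750×45×10³) + 825/(1425×109×10³) = 2.284×10⁻⁵ mm/N.
P = 2.094 / 2.284×10⁻⁵ = 91700 N = 91.7 kN, compressive.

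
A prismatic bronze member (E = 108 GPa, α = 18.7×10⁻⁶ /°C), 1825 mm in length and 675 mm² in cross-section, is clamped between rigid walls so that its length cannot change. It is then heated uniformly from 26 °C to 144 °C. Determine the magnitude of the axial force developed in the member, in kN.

P ≈ 161 kN (compressive)

Full restraint means ε = 0, so the stress is σ = EαΔT = 108×10³ × 18.7×10⁻⁶ × 118 = 238.3 MPa.
P = AEαΔT = 675 × 108×10³ × 18.7×10⁻⁶ × 118 = 160.9 kN (compressive).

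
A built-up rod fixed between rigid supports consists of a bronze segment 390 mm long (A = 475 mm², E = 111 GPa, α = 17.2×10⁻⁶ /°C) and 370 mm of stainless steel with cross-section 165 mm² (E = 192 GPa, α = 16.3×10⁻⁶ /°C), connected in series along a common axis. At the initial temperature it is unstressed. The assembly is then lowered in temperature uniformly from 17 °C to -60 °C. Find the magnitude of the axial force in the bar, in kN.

If the supports were absent, the total length change would be Σ αᵢΔT Lᵢ = 17.2×10⁻⁶×77×390 + 16.3×10⁻⁶×77×370 = 0.9809 mm.
Since the ends are fixed, an axial force P builds up, equal in every segment, with P · Σ Lᵢ/(AᵢEᵢ) = δ_free.
The series flexibility is Σ Lᵢ/(AᵢEᵢ) = 390/(475×111×10³) + 370/(165×192×10³) = 1.908×10⁻⁵ mm/N.
P = 0.9809 / 1.908×10⁻⁵ = 51420 N = 51.42 kN, tensile.

P ≈ 51.4 kN (tensile)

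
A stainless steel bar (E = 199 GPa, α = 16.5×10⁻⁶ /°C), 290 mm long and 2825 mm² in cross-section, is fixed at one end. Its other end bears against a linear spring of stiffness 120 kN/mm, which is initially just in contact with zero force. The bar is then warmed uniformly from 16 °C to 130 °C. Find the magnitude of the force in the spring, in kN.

P ≈ 61.6 kN

The unrestrained thermal change is αΔT L = 16.5×10⁻⁶ × 114 × 290 = 0.5455 mm.
With a force P in the spring, the elastic change of the bar is PL/(AE) and that of the spring is P/k; compatibility requires their sum to equal δ_free.
So P = δ_free / [L/(AE) + 1/k] = 0.5455 / [ 290/(2825×199×10³) + 1/(120×10³) ].
P = 0.5455 / 8.849×10⁻⁶ = 61640 N.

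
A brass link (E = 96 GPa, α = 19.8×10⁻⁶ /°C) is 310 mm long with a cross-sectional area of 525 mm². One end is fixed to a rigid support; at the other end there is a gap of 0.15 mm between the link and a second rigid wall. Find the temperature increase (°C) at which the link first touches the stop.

ΔT ≈ 24.4 °C

The gap closes when αΔT L = 0.15 mm, since the link is still unstressed at that instant.
So ΔT = g/(αL) = 0.15/(19.8×10⁻⁶ × 310) = 24.44 °C.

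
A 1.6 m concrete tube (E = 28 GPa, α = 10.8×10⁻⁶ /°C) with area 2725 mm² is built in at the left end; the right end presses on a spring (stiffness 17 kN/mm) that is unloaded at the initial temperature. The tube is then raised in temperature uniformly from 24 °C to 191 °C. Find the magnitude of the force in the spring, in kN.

The unrestrained thermal change is αΔT L = 10.8×10⁻⁶ × 167 × 1600 = 2.886 mm.
With a force P in the spring, the elastic change of the tube is PL/(AE) and that of the spring is P/k; compatibility requires their sum to equal δ_free.
So P = δ_free / [L/(AE) + 1/k] = 2.886 / [ 1600/(2725×28×10³) + 1/(17×10³) ].
P = 2.886 / 7.979×10⁻⁵ = 36170 N.

P ≈ 36.2 kN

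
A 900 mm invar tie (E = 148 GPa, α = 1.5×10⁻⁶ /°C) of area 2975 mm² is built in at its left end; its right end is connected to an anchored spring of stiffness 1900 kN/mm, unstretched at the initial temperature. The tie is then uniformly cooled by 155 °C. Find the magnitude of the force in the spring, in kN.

P ≈ 81.4 kN

The unrestrained thermal change is αΔT L = 1.5×10⁻⁶ × 155 × 900 = 0.2093 mm.
Let P be the tensile force in the spring. The tie extends elastically by PL/(AE) and the spring stretches by P/k; together these equal δ_free.
So P = δ_free / [L/(AE) + 1/k] = 0.2093 / [ 900/(2975×148×10³) + 1/(1900×10³) ].
P = 0.2093 / 2.57×10⁻⁶ = 81410 N.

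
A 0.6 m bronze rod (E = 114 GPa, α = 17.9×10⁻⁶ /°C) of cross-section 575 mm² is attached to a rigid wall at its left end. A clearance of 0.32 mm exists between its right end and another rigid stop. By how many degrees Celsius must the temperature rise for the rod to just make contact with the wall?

ΔT ≈ 29.8 °C

Contact occurs when the free expansion equals the gap: αΔT L = 0.32 mm.
So ΔT = g/(αL) = 0.32/(17.9×10⁻⁶ × 600) = 29.8 °C.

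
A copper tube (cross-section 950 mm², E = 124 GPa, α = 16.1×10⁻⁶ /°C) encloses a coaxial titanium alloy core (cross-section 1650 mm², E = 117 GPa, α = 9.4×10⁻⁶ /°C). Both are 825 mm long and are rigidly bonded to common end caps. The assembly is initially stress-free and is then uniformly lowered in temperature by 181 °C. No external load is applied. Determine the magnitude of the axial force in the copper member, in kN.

Equilibrium of a rigid end plate with no external load gives equal and opposite internal forces ±P in the two members. Since α_{copper} > α_{titanium alloy}, cooling drives the copper into tension and the titanium alloy into compression.
Setting the final lengths equal and cancelling L: (α₁ − α₂)ΔT = P/(A₁E₁) + P/(A₂E₂).
|α₁ − α₂|·ΔT = 6.7×10⁻⁶ × 181 = 0.001213.
1/(A₁E₁) + 1/(A₂E₂) = 1/(950×124×10³) + 1/(1650×117×10³) = 1.367×10⁻⁸ N⁻¹.
P = 0.001213 / 1.367×10⁻⁸ = 88720 N = 88.72 kN.

P ≈ 88.7 kN (tensile in the copper)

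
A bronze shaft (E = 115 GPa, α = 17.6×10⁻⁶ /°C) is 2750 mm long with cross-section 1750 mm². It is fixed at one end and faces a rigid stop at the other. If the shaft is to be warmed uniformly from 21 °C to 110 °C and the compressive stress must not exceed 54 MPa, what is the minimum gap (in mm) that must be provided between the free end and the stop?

g ≈ 3.02 mm

Free expansion if unrestrained: δ_free = αΔT L = 17.6×10⁻⁶ × 89 × 2750 = 4.308 mm.
A stress of 54 MPa corresponds to the wall pushing the shaft back by σL/E = 54×2750/(115×10³) = 1.291 mm.
So the gap has to take up the difference, g_min = δ_free − σL/E = 4.308 − 1.291 = 3.016 mm.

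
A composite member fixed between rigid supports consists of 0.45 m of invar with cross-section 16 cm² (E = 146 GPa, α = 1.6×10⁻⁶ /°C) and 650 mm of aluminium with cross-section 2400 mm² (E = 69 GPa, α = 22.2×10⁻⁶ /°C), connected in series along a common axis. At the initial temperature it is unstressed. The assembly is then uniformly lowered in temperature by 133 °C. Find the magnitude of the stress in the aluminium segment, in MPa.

Free thermal contraction of the whole bar: Σ αᵢΔT Lᵢ = 1.6×10⁻⁶×133×450 + 22.2×10⁻⁶×133×650 = 2.015 mm.
The rigid supports impose zero overall length change; the single axial force P common to all segments must satisfy P Σ Lᵢ/(AᵢEᵢ) = δ_free.
Σ Lᵢ/(AᵢEᵢ) = 450/(1600×146×10³) + 650/(2400×69×10³) = 5.851×10⁻⁶ mm/N.
So P = 2.015 / 5.851×10⁻⁶ = 344.3 kN, tensile.
σ_{aluminium} = P / A = 344300 / 2400 = 143.5 MPa.

σ ≈ 143 MPa (tensile)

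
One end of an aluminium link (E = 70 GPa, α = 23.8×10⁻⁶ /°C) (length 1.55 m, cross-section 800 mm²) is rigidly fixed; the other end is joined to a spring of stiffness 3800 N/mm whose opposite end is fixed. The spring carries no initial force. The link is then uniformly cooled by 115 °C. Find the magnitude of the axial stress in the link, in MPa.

If the spring were absent the link would shorten by αΔT L = 23.8×10⁻⁶ × 115 × 1550 = 4.242 mm.
With a force P in the spring, the elastic change of the link is PL/(AE) and that of the spring is P/k; compatibility requires their sum to equal δ_free.
P [ L/(AE) + 1/k ] = δ_free → P [ 1550/(800×70×10³) + 1/(3800) ] = 4.242.
P = 4.242 / 0.0002908 = 14590 N.
σ = P/A = 14590/800 = 18.23 MPa.

σ ≈ 18.2 MPa (tensile)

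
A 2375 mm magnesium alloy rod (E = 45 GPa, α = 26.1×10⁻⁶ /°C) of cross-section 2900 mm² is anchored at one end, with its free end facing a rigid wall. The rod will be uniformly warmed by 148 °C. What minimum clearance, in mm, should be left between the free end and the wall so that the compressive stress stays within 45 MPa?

g ≈ 6.8 mm

With no wall the rod would lengthen by αΔT L = 26.1×10⁻⁶ × 148 × 2375 = 9.174 mm.
A stress of 45 MPa corresponds to the wall pushing the rod back by σL/E = 45×2375/(45×10³) = 2.375 mm.
So the gap has to take up the difference, g_min = δ_free − σL/E = 9.174 − 2.375 = 6.799 mm.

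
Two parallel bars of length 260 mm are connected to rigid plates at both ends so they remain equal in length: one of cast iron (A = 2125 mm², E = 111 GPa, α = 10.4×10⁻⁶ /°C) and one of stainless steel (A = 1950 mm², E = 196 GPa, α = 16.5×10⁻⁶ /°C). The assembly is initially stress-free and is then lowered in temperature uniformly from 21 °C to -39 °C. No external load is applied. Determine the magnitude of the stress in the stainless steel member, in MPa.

σ ≈ 27.4 MPa (tensile)

Both members must finish at the same length. With the larger α, the stainless steel tends to over-contract; the plates restrain it, putting the stainless steel in tension and the cast iron in compression. With no external load the two internal forces are equal and opposite, magnitude P.
Compatibility of the two members (thermal + elastic change equal): (α₁ − α₂)ΔT = P·[1/(A₁E₁) + 1/(A₂E₂)].
|α₁ − α₂|·ΔT = 6.1×10⁻⁶ × 60 = 0.000366.
1/(A₁E₁) + 1/(A₂E₂) = 1/(2125×111×10³) + 1/(1950×196×10³) = 6.856×10⁻⁹ N⁻¹.
So P = 0.000366 / 6.856×10⁻⁹ = 53.38 kN.
σ_{stainless steel} = P/A₂ = 53380/1950 = 27.38 MPa, tensile.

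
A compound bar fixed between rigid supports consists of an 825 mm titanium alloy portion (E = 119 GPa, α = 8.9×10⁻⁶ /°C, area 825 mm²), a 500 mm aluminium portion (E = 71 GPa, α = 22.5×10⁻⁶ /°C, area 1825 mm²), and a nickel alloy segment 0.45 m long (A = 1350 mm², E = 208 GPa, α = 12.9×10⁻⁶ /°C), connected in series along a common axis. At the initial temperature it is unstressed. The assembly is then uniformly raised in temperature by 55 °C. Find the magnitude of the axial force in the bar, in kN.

P ≈ 96.8 kN (compressive)

If the supports were absent, the total length change would be Σ αᵢΔT Lᵢ = 8.9×10⁻⁶×55×825 + 22.5×10⁻⁶×55×500 + 12.9×10⁻⁶×55×450 = 1.342 mm.
The walls prevent any net length change, so an axial force P (same in every segment) develops. Compatibility: P · Σ Lᵢ/(AᵢEᵢ) = δ_free.
Σ Lᵢ/(AᵢEᵢ) = 825/(825×119×10³) + 500/(1825×71×10³) + 450/(1350×208×10³) = 1.386×10⁻⁵ mm/N.
So P = 1.342 / 1.386×10⁻⁵ = 96.78 kN, compressive.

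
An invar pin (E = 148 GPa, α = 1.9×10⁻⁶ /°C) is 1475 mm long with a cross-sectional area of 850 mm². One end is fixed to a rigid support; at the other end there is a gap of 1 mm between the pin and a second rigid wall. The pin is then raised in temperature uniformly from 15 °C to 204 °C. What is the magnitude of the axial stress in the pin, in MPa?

Free thermal elongation = αΔT L = 1.9×10⁻⁶ × 189 × 1475 = 0.5297 mm.
This is smaller than the 1 mm clearance, so the pin expands freely without reaching the stop — the stress is zero.

σ ≈ 0 MPa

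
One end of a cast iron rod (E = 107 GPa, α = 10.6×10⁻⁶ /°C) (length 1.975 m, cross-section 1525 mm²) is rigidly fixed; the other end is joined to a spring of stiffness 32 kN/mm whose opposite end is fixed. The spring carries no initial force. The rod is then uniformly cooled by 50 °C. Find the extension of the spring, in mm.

Free thermal contraction: δ_free = αΔT L = 10.6×10⁻⁶ × 50 × 1975 = 1.047 mm.
Let P be the tensile force in the spring. The rod extends elastically by PL/(AE) and the spring stretches by P/k; together these equal δ_free.
P [ L/(AE) + 1/k ] = δ_free → P [ 1975/(1525×107×10³) + 1/(32×10³) ] = 1.047.
P = 1.047 / 4.335×10⁻⁵ = 24140 N.
Spring extension = P/k = 24140/(32×10³) = 0.7545 mm.

δ ≈ 0.755 mm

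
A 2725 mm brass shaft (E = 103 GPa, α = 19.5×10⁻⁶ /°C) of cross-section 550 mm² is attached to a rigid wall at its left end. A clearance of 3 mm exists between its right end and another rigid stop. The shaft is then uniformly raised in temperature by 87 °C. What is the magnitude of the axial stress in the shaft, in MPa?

Unrestrained expansion: δ_free = αΔT L = 19.5×10⁻⁶ × 87 × 2725 = 4.623 mm.
This exceeds the 3 mm gap, so the wall pushes back. The portion of expansion that must be recovered elastically is δ_free − gap = 4.623 − 3 = 1.623 mm.
Compatibility: PL/(AE) = 1.623 mm, so σ = P/A = E × (1.623/2725) = 61.35 MPa.

σ ≈ 61.3 MPa (compressive)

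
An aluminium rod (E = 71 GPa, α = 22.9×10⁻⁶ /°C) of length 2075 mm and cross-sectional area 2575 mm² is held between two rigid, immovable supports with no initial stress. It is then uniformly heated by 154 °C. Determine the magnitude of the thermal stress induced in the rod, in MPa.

σ ≈ 250 MPa (compressive)

The supports are rigid, so the total axial strain is zero. The restrained thermal strain is ε = αΔT = 22.9×10⁻⁶ × 154 = 3526.6×10⁻⁶.
Hence σ = E·αΔT = 71×10³ × 3526.6×10⁻⁶ = 250.4 MPa, compressive.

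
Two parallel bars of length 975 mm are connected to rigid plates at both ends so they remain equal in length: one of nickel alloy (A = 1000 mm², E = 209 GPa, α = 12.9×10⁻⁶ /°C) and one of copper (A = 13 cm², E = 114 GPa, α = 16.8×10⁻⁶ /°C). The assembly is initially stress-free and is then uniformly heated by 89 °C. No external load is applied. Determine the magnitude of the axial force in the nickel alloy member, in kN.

Both members must finish at the same length. With the larger α, the copper tends to over-expand; the plates restrain it, putting the copper in compression and the nickel alloy in tension. With no external load the two internal forces are equal and opposite, magnitude P.
Compatibility of the two members (thermal + elastic change equal): (α₁ − α₂)ΔT = P·[1/(A₁E₁) + 1/(A₂E₂)].
|α₁ − α₂|·ΔT = 3.9×10⁻⁶ × 89 = 0.0003471.
1/(A₁E₁) + 1/(A₂E₂) = 1/(1000×209×10³) + 1/(1300×114×10³) = 1.153×10⁻⁸ N⁻¹.
P = 0.0003471 / 1.153×10⁻⁸ = 30100 N = 30.1 kN.

P ≈ 30.1 kN (tensile in the nickel alloy)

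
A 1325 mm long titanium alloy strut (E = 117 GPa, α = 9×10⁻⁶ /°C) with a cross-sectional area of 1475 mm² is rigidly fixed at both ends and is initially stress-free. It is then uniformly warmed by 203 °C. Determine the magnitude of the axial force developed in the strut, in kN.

The ends cannot move, so σ = EαΔT = 117×10³ × 9×10⁻⁶ × 203 = 213.8 MPa.
Then P = σA = 213.8 × 1475 mm² = 315.3 kN, compressive.

P ≈ 315 kN (compressive)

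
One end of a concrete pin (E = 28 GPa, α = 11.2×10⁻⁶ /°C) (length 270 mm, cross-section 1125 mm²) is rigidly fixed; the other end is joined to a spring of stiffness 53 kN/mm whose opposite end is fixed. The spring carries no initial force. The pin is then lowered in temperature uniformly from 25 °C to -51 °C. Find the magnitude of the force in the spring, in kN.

If the spring were absent the pin would shorten by αΔT L = 11.2×10⁻⁶ × 76 × 270 = 0.2298 mm.
Let P be the tensile force in the spring. The pin extends elastically by PL/(AE) and the spring stretches by P/k; together these equal δ_free.
So P = δ_free / [L/(AE) + 1/k] = 0.2298 / [ 270/(1125×28×10³) + 1/(53×10³) ].
P = 0.2298 / 2.744×10⁻⁵ = 8376 N.

P ≈ 8.38 kN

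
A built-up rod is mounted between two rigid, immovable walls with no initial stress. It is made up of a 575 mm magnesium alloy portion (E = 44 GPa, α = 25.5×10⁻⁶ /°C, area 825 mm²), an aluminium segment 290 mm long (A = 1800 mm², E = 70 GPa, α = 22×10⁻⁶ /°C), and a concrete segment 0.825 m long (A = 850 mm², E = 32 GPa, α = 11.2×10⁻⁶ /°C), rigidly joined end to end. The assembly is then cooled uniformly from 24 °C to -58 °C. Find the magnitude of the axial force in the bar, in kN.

If the supports were absent, the total length change would be Σ αᵢΔT Lᵢ = 25.5×10⁻⁶×82×575 + 22×10⁻⁶×82×290 + 11.2×10⁻⁶×82×825 = 2.483 mm.
The walls prevent any net length change, so an axial force P (same in every segment) develops. Compatibility: P · Σ Lᵢ/(AᵢEᵢ) = δ_free.
The series flexibility is Σ Lᵢ/(AᵢEᵢ) = 575/(825×44×10³) + 290/(1800×70×10³) + 825/(850×32×10³) = 4.847×10⁻⁵ mm/N.
So P = 2.483 / 4.847×10⁻⁵ = 51.23 kN, tensile.

P ≈ 51.2 kN (tensile)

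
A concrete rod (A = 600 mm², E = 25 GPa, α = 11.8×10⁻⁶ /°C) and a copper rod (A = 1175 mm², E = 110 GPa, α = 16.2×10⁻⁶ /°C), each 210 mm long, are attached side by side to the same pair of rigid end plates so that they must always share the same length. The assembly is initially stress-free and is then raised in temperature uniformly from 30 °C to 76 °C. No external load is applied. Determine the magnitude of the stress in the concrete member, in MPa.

σ ≈ 4.53 MPa (tensile)

Both members must finish at the same length. With the larger α, the copper tends to over-expand; the plates restrain it, putting the copper in compression and the concrete in tension. With no external load the two internal forces are equal and opposite, magnitude P.
Equating the net (thermal + elastic) strains gives |α₁ − α₂|·ΔT = P·[1/(A₁E₁) + 1/(A₂E₂)].
|α₁ − α₂|·ΔT = 4.4×10⁻⁶ × 46 = 0.0002024.
1/(A₁E₁) + 1/(A₂E₂) = 1/(600×25×10³) + 1/(1175×110×10³) = 7.44×10⁻⁸ N⁻¹.
P = 0.0002024 / 7.44×10⁻⁸ = 2720 N = 2.72 kN.
σ_{concrete} = P/A₁ = 2720/600 = 4.534 MPa, tensile.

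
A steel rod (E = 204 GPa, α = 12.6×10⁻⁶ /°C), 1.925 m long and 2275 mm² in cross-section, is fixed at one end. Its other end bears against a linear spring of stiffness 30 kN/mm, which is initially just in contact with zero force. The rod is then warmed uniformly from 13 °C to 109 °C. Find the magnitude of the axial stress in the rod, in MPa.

If the spring were absent the rod would lengthen by αΔT L = 12.6×10⁻⁶ × 96 × 1925 = 2.328 mm.
With a force P in the spring, the elastic change of the rod is PL/(AE) and that of the spring is P/k; compatibility requires their sum to equal δ_free.
P [ L/(AE) + 1/k ] = δ_free → P [ 1925/(2275×204×10³) + 1/(30×10³) ] = 2.328.
P = 2.328 / 3.748×10⁻⁵ = 62120 N.
σ = P/A = 62120/2275 = 27.31 MPa.

σ ≈ 27.3 MPa (compressive)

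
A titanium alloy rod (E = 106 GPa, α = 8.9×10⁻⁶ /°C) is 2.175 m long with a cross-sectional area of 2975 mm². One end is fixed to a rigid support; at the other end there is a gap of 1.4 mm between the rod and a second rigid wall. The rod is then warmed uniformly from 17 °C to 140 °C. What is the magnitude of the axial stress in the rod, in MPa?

σ ≈ 47.8 MPa (compressive)

If the wall were absent the rod would grow by αΔT L = 8.9×10⁻⁶ × 123 × 2175 = 2.381 mm.
After closing the 1.4 mm clearance, 2.381 − 1.4 = 0.981 mm of expansion remains to be suppressed by the wall.
Compatibility: PL/(AE) = 0.981 mm, so σ = P/A = E × (0.981/2175) = 47.81 MPa.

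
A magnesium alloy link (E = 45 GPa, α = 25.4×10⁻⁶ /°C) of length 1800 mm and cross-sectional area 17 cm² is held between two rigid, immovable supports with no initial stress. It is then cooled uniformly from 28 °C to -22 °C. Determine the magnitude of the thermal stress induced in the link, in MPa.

σ ≈ 57.1 MPa (tensile)

Because both ends are immovable the net strain is zero, and the suppressed thermal strain is αΔT = 25.4×10⁻⁶ × 50 = 1270×10⁻⁶.
σ = EαΔT = 45×10³ × 25.4×10⁻⁶ × 50 = 57.15 MPa (tensile; the link is trying to contract).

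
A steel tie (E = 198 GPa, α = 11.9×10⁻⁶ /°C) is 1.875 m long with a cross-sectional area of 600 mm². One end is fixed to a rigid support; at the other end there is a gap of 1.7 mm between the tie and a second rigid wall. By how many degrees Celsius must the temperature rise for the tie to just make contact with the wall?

Contact occurs when the free expansion equals the gap: αΔT L = 1.7 mm.
So ΔT = g/(αL) = 1.7/(11.9×10⁻⁶ × 1875) = 76.19 °C.

ΔT ≈ 76.2 °C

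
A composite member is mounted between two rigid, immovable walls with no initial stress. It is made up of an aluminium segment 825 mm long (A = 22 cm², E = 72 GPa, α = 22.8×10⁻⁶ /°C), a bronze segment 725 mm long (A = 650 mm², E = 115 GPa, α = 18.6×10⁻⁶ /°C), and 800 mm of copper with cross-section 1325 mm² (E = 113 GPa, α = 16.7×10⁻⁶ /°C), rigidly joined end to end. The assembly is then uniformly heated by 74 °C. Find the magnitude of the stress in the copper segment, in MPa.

σ ≈ 126 MPa (compressive)

If the supports were absent, the total length change would be Σ αᵢΔT Lᵢ = 22.8×10⁻⁶×74×825 + 18.6×10⁻⁶×74×725 + 16.7×10⁻⁶×74×800 = 3.378 mm.
The rigid supports impose zero overall length change; the single axial force P common to all segments must satisfy P Σ Lᵢ/(AᵢEᵢ) = δ_free.
Σ Lᵢ/(AᵢEᵢ) = 825/(2200×72×10³) + 725/(650×115×10³) + 800/(1325×113×10³) = 2.025×10⁻⁵ mm/N.
P = 3.378 / 2.025×10⁻⁵ = 166800 N = 166.8 kN, compressive.
σ_{copper} = P / A = 166800 / 1325 = 125.9 MPa.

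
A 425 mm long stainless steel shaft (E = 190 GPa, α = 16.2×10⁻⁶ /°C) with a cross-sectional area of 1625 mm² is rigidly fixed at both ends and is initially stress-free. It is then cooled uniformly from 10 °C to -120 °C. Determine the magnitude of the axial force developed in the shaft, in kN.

P ≈ 650 kN (tensile)

The ends cannot move, so σ = EαΔT = 190×10³ × 16.2×10⁻⁶ × 130 = 400.1 MPa.
Axial force P = σA = 400.1 × 1625 = 650200 N = 650.2 kN, tensile.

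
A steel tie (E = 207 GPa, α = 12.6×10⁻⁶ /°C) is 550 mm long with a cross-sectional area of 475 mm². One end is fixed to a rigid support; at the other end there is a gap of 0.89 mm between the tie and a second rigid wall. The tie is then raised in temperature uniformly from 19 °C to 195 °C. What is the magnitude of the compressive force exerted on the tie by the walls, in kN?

P ≈ 58.9 kN

Free thermal elongation = αΔT L = 12.6×10⁻⁶ × 176 × 550 = 1.22 mm.
This exceeds the 0.89 mm gap, so the wall pushes back. The portion of expansion that must be recovered elastically is δ_free − gap = 1.22 − 0.89 = 0.3297 mm.
That suppressed elongation corresponds to σ = E·Δ/L = 207×10³ × 0.3297/550 = 124.1 MPa.
P = σA = 124.1 × 475 = 58.94 kN.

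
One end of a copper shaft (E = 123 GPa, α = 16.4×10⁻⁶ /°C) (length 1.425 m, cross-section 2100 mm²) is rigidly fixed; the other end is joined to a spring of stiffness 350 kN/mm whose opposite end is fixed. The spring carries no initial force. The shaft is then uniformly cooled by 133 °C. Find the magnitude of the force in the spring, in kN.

If the spring were absent the shaft would shorten by αΔT L = 16.4×10⁻⁶ × 133 × 1425 = 3.108 mm.
Let P be the tensile force in the spring. The shaft extends elastically by PL/(AE) and the spring stretches by P/k; together these equal δ_free.
So P = δ_free / [L/(AE) + 1/k] = 3.108 / [ 1425/(2100×123×10³) + 1/(350×10³) ].
P = 3.108 / 8.374×10⁻⁶ = 371200 N.

P ≈ 371 kN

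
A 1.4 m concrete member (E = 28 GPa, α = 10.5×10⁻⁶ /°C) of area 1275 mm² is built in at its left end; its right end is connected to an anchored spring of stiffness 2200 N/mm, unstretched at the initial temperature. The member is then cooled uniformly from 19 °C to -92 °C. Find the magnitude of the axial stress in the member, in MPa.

σ ≈ 2.59 MPa (tensile)

The unrestrained thermal change is αΔT L = 10.5×10⁻⁶ × 111 × 1400 = 1.632 mm.
With a force P in the spring, the elastic change of the member is PL/(AE) and that of the spring is P/k; compatibility requires their sum to equal δ_free.
P [ L/(AE) + 1/k ] = δ_free → P [ 1400/(1275×28×10³) + 1/(2200) ] = 1.632.
P = 1.632 / 0.0004938 = 3305 N.
σ = P/A = 3305/1275 = 2.592 MPa.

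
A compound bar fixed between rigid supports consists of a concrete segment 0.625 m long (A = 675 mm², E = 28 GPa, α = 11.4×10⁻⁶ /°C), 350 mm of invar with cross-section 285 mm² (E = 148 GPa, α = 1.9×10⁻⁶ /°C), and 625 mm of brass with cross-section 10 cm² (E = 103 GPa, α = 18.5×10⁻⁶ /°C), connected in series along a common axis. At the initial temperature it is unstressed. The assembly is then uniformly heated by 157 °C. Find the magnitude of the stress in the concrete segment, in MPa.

σ ≈ 94.9 MPa (compressive)

With the walls removed the bar would change length by δ_free = Σ αᵢΔT Lᵢ = 11.4×10⁻⁶×157×625 + 1.9×10⁻⁶×157×350 + 18.5×10⁻⁶×157×625 = 3.038 mm.
The rigid supports impose zero overall length change; the single axial force P common to all segments must satisfy P Σ Lᵢ/(AᵢEᵢ) = δ_free.
Σ Lᵢ/(AᵢEᵢ) = 625/(675×28×10³) + 350/(285×148×10³) + 625/(1000×103×10³) = 4.743×10⁻⁵ mm/N.
So P = 3.038 / 4.743×10⁻⁵ = 64.05 kN, compressive.
σ_{concrete} = P / A = 64050 / 675 = 94.89 MPa.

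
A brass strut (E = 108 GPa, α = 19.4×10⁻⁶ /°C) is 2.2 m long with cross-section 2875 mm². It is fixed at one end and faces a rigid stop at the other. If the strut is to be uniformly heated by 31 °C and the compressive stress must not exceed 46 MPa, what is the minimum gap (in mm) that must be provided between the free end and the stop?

Free expansion if unrestrained: δ_free = αΔT L = 19.4×10⁻⁶ × 31 × 2200 = 1.323 mm.
At the allowable stress the elastic shortening the wall may impose is σL/E = 46 × 2200 / (108×10³) = 0.937 mm.
The gap must absorb the remainder: g_min = 1.323 − 0.937 = 0.386 mm.

g ≈ 0.386 mm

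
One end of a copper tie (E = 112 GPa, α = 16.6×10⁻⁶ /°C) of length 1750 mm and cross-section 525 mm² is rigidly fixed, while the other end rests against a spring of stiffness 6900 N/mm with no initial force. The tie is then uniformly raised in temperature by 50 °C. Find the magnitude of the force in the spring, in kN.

If the spring were absent the tie would lengthen by αΔT L = 16.6×10⁻⁶ × 50 × 1750 = 1.453 mm.
With a force P in the spring, the elastic change of the tie is PL/(AE) and that of the spring is P/k; compatibility requires their sum to equal δ_free.
So P = δ_free / [L/(AE) + 1/k] = 1.453 / [ 1750/(525×112×10³) + 1/(6900) ].
P = 1.453 / 0.0001747 = 8315 N.

P ≈ 8.31 kN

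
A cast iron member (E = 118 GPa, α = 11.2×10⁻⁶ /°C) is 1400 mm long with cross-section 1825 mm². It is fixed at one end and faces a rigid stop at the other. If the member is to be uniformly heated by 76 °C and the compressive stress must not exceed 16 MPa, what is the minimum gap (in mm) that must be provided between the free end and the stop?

With no wall the member would lengthen by αΔT L = 11.2×10⁻⁶ × 76 × 1400 = 1.192 mm.
A stress of 16 MPa corresponds to the wall pushing the member back by σL/E = 16×1400/(118×10³) = 0.1898 mm.
The gap must absorb the remainder: g_min = 1.192 − 0.1898 = 1.002 mm.

g ≈ 1 mm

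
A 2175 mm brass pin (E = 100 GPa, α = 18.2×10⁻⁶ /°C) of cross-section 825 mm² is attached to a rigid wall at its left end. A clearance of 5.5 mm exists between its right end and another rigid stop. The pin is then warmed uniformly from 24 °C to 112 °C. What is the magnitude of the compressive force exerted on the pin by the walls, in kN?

P ≈ 0 kN

If the wall were absent the pin would grow by αΔT L = 18.2×10⁻⁶ × 88 × 2175 = 3.483 mm.
This is smaller than the 5.5 mm clearance, so the pin expands freely without reaching the stop — the stress is zero.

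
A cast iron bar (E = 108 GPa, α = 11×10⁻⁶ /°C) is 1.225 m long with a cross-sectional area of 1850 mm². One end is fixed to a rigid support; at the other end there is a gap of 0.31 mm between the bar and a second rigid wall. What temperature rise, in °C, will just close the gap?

The gap closes when αΔT L = 0.31 mm, since the bar is still unstressed at that instant.
So ΔT = g/(αL) = 0.31/(11×10⁻⁶ × 1225) = 23.01 °C.

ΔT ≈ 23 °C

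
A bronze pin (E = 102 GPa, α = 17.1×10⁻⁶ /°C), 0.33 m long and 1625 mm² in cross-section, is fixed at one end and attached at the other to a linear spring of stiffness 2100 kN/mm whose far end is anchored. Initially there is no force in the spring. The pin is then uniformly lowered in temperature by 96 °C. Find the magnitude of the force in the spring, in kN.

If the spring were absent the pin would shorten by αΔT L = 17.1×10⁻⁶ × 96 × 330 = 0.5417 mm.
With a force P in the spring, the elastic change of the pin is PL/(AE) and that of the spring is P/k; compatibility requires their sum to equal δ_free.
P [ L/(AE) + 1/k ] = δ_free → P [ 330/(1625×102×10³) + 1/(2100×10³) ] = 0.5417.
P = 0.5417 / 2.467×10⁻⁶ = 219600 N.

P ≈ 220 kN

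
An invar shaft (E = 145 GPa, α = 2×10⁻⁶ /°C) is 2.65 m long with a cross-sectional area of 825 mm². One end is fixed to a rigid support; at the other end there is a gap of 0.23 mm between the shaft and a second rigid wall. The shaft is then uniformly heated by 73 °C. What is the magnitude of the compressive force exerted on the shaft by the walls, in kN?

Free thermal elongation = αΔT L = 2×10⁻⁶ × 73 × 2650 = 0.3869 mm.
After closing the 0.23 mm clearance, 0.3869 − 0.23 = 0.1569 mm of expansion remains to be suppressed by the wall.
So σ = E(δ_free − g)/L = 145×10³ × 0.1569/2650 = 8.585 MPa.
Force on the wall = σA = 8.585 × 825 mm² = 7.083 kN.

P ≈ 7.08 kN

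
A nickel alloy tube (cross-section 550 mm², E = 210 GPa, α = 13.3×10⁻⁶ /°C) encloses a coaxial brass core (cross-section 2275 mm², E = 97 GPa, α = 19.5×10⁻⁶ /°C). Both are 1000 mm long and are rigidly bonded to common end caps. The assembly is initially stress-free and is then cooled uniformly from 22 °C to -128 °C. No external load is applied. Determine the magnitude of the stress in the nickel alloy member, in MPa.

The brass has the larger α, so on cooling it would change length more than the nickel alloy if both were free. The rigid plates force a common final length, so the brass is put into tension and the nickel alloy into compression, with equal and opposite forces P (no external load).
Compatibility of the two members (thermal + elastic change equal): (α₁ − α₂)ΔT = P·[1/(A₁E₁) + 1/(A₂E₂)].
|α₁ − α₂|·ΔT = 6.2×10⁻⁶ × 150 = 0.00093.
1/(A₁E₁) + 1/(A₂E₂) = 1/(550×210×10³) + 1/(2275×97×10³) = 1.319×10⁻⁸ N⁻¹.
P = 0.00093 / 1.319×10⁻⁸ = 70510 N = 70.51 kN.
σ_{nickel alloy} = P/A₁ = 70510/550 = 128.2 MPa, compressive.

σ ≈ 128 MPa (compressive)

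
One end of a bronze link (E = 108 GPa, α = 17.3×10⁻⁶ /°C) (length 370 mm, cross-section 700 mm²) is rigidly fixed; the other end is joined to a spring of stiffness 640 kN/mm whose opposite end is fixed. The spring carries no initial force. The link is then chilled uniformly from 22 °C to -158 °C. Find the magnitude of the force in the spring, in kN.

The unrestrained thermal change is αΔT L = 17.3×10⁻⁶ × 180 × 370 = 1.152 mm.
Let P be the tensile force in the spring. The link extends elastically by PL/(AE) and the spring stretches by P/k; together these equal δ_free.
P [ L/(AE) + 1/k ] = δ_free → P [ 370/(700×108×10³) + 1/(640×10³) ] = 1.152.
P = 1.152 / 6.457×10⁻⁶ = 178400 N.

P ≈ 178 kN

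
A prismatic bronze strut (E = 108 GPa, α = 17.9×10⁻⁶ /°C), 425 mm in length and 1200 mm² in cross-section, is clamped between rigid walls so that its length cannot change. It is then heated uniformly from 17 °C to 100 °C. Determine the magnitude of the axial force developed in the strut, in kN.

P ≈ 193 kN (compressive)

With zero net strain, σ = E·αΔT = 108 GPa × 17.9×10⁻⁶ × 83 = 160.5 MPa.
P = AEαΔT = 1200 × 108×10³ × 17.9×10⁻⁶ × 83 = 192.5 kN (compressive).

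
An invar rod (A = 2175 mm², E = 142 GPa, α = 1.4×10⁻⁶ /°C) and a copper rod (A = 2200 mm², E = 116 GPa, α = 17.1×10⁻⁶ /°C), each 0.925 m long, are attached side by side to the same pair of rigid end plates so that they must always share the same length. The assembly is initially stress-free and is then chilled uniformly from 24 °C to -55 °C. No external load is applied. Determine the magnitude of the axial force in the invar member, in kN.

The copper has the larger α, so on cooling it would change length more than the invar if both were free. The rigid plates force a common final length, so the copper is put into tension and the invar into compression, with equal and opposite forces P (no external load).
Compatibility of the two members (thermal + elastic change equal): (α₁ − α₂)ΔT = P·[1/(A₁E₁) + 1/(A₂E₂)].
|α₁ − α₂|·ΔT = 15.7×10⁻⁶ × 79 = 0.00124.
1/(A₁E₁) + 1/(A₂E₂) = 1/(2175×142×10³) + 1/(2200×116×10³) = 7.156×10⁻⁹ N⁻¹.
P = 0.00124 / 7.156×10⁻⁹ = 173300 N = 173.3 kN.

P ≈ 173 kN (compressive in the invar)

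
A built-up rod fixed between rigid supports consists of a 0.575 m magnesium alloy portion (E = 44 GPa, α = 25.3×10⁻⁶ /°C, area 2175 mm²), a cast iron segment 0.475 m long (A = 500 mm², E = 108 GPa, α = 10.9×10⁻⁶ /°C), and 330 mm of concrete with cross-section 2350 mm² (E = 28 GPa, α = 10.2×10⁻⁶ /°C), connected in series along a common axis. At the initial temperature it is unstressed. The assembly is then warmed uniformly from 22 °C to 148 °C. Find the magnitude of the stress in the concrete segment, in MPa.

σ ≈ 62.5 MPa (compressive)

If the supports were absent, the total length change would be Σ αᵢΔT Lᵢ = 25.3×10⁻⁶×126×575 + 10.9×10⁻⁶×126×475 + 10.2×10⁻⁶×126×330 = 2.909 mm.
The walls prevent any net length change, so an axial force P (same in every segment) develops. Compatibility: P · Σ Lᵢ/(AᵢEᵢ) = δ_free.
The series flexibility is Σ Lᵢ/(AᵢEᵢ) = 575/(2175×44×10³) + 475/(500×108×10³) + 330/(2350×28×10³) = 1.982×10⁻⁵ mm/N.
So P = 2.909 / 1.982×10⁻⁵ = 146.8 kN, compressive.
σ_{concrete} = P / A = 146800 / 2350 = 62.47 MPa.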